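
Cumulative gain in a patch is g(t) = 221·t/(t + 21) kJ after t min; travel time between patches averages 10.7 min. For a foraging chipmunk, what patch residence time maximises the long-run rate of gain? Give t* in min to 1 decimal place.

15.0 min

Optimal t* satisfies g'(t*) = g(t*)/(T + t*).
g'(t) = 221·21/(t + 21)². Setting 221·21/(t+21)² = 221t/[(t+21)(10.7+t)] gives 21(10.7+t) = t(t+21), so t² = 21×10.7 = 224.7.
t* = √224.7 = 14.99 min.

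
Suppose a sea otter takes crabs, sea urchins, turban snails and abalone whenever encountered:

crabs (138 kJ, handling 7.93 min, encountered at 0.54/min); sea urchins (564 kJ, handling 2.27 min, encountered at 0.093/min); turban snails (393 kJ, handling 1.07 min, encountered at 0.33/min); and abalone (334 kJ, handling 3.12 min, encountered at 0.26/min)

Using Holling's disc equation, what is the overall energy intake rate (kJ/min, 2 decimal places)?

51.60 kJ/min

R = (0.54×138 + 0.093×564 + 0.33×393 + 0.26×334) / (1 + 0.54×7.93 + 0.093×2.27 + 0.33×1.07 + 0.26×3.12) = 343.5/6.658 = 51.6 kJ/min.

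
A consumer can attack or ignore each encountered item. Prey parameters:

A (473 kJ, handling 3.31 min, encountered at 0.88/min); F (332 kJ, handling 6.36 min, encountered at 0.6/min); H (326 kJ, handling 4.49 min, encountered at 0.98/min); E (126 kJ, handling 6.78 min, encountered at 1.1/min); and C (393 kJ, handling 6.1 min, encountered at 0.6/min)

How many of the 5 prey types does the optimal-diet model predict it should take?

1

E/h in descending order: A 143, H 72.6, C 64.4, F 52.2, E 18.6 kJ/min. The optimal diet is the largest prefix of this list for which every included type satisfies E_i/h_i > R on the types above it.
Rate on top 1: 106.4. H: 72.6 < 106.4 → exclude; stop.
Optimal diet: A — 1 of 5 types.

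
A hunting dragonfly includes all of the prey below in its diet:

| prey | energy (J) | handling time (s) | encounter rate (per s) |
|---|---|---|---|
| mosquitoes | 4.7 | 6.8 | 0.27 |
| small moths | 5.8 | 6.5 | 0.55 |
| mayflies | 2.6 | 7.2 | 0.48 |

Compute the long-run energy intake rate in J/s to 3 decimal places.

R = (0.27×4.7 + 0.55×5.8 + 0.48×2.6) / (1 + 0.27×6.8 + 0.55×6.5 + 0.48×7.2) = 5.707/9.867 = 0.5784 J/s.

0.578 J/s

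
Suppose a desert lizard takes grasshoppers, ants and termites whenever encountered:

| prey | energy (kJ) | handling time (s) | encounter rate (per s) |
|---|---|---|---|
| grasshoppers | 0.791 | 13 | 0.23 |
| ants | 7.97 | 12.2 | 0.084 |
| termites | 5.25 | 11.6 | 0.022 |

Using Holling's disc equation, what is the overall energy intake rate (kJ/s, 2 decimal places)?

0.18 kJ/s

Energy encountered per unit search time: 0.23×0.791 + 0.084×7.97 + 0.022×5.25 = 0.9669 kJ/s.
Handling time per unit search time: 0.23×13 + 0.084×12.2 + 0.022×11.6 = 4.27.
Rate = 0.9669/(1 + 4.27) = 0.1835 kJ/s.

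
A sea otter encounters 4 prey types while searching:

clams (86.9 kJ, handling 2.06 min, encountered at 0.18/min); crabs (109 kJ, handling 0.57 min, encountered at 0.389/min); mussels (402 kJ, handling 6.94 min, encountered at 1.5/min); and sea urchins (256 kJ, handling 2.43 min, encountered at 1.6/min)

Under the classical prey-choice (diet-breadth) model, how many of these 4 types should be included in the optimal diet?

2

E/h in descending order: crabs 191, sea urchins 105, mussels 57.9, clams 42.2 kJ/min. The optimal diet is the largest prefix of this list for which every included type satisfies E_i/h_i > R on the types above it.
Rate on top 1: 34.71. sea urchins: 105 > 34.71 → include.
Rate on top 2: 88.46. mussels: 57.9 < 88.46 → exclude; stop.
Optimal diet: crabs, sea urchins — 2 of 4 types.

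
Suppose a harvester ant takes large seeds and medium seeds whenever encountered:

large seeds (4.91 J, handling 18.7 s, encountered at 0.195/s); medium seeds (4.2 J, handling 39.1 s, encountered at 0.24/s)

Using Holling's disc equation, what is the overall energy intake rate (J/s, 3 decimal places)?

0.140 J/s

R = (0.195×4.91 + 0.24×4.2) / (1 + 0.195×18.7 + 0.24×39.1) = 1.965/14.03 = 0.1401 J/s.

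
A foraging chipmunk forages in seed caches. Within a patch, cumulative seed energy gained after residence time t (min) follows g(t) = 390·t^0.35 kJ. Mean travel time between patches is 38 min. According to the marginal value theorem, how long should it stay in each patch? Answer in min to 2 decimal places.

Optimal t* satisfies g'(t*) = g(t*)/(T + t*).
g'(t) = 0.35·390·t^-0.65. Setting 0.35·390·t^-0.65 = 390·t^0.35/(38+t) gives 0.35(38+t) = t, so 0.65·t = 0.35×38.
t* = 0.35×38/0.65 = 20.46 min.

20.46 min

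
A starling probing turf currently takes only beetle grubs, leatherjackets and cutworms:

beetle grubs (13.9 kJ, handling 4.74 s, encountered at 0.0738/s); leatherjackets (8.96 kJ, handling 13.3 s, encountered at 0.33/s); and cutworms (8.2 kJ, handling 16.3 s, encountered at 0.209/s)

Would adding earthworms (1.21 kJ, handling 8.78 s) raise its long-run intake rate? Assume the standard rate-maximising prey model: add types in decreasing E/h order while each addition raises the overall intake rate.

Intake rate on the current diet: R = (0.0738×13.9 + 0.33×8.96 + 0.209×8.2) / (1 + 0.0738×4.74 + 0.33×13.3 + 0.209×16.3) = 5.696/9.146 = 0.6229 kJ/s.
Profitability of earthworms: 1.21/8.78 = 0.1378 kJ/s.
Since 0.1378 < R, time spent handling earthworms is better spent searching.

No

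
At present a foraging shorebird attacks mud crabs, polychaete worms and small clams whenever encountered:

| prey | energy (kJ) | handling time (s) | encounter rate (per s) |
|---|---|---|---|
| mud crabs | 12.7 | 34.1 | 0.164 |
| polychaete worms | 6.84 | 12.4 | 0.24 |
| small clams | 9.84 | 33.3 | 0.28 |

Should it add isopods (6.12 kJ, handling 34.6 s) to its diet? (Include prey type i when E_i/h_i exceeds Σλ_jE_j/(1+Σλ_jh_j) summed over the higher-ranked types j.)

On mud crabs, polychaete worms and small clams alone, R = ΣλE/(1+Σλh) = 6.48/18.89 = 0.343 kJ/s.
isopods: E/h = 6.12/34.6 = 0.1769 kJ/s.
0.1769 < 0.343, so adding isopods would lower the average — exclude it.

No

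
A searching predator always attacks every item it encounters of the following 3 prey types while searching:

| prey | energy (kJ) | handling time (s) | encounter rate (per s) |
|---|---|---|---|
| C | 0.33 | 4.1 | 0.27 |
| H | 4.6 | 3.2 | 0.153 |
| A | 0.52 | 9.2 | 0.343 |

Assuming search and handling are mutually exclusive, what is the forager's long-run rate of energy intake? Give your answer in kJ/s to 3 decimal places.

R = Σλ_iE_i / (1 + Σλ_ih_i)
Numerator: 0.27×0.33 + 0.153×4.6 + 0.343×0.52 = 0.9713
Denominator: 1 + 0.27×4.1 + 0.153×3.2 + 0.343×9.2 = 5.752
R = 0.9713/5.752 = 0.1689 kJ/s

0.169 kJ/s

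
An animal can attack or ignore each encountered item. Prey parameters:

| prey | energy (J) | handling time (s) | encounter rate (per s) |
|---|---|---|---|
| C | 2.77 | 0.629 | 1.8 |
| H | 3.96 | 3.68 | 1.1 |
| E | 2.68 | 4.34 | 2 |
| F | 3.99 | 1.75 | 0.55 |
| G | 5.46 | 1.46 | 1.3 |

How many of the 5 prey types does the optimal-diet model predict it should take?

2

Profitabilities (E/h, J/s): C 4.4, G 3.74, F 2.28, H 1.08, E 0.618. Add prey in this order while the next type's profitability exceeds the intake rate on those already taken.
Rate on top 1: 2.338. G: 3.74 > 2.338 → include.
Rate on top 2: 2.998. F: 2.28 < 2.998 → exclude; stop.
Optimal diet: C, G — 2 of 5 types.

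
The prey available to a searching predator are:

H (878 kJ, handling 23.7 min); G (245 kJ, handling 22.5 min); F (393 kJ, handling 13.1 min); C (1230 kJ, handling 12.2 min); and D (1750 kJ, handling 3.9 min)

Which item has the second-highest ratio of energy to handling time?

C

Profitability E/h (kJ/min): H = 878/23.7 = 37, G = 245/22.5 = 10.9, F = 393/13.1 = 30, C = 1230/12.2 = 101, D = 1750/3.9 = 449.
Ranked: D > C > H > F > G.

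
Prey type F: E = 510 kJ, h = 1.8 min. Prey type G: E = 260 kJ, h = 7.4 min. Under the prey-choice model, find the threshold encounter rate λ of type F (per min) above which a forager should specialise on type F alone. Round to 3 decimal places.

At the threshold, the rate on type F alone equals the profitability of type G: λ·510/(1 + λ·1.8) = 260/7.4 = 35.14.
Rearranging, λ(510 − 35.14×1.8) = 35.14, so λ = 35.14/446.8 = 0.07864 per min.

0.079 per min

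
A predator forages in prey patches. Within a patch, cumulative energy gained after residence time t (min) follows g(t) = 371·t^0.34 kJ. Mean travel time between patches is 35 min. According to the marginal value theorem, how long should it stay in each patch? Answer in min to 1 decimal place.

Maximise g(t)/(T+t): set derivative to zero → g'(t)(T+t) = g(t).
g'(t) = 0.34·371·t^-0.66. Setting 0.34·371·t^-0.66 = 371·t^0.34/(35+t) gives 0.34(35+t) = t, so 0.66·t = 0.34×35.
t* = 0.34×35/0.66 = 18.03 min.

18.0 min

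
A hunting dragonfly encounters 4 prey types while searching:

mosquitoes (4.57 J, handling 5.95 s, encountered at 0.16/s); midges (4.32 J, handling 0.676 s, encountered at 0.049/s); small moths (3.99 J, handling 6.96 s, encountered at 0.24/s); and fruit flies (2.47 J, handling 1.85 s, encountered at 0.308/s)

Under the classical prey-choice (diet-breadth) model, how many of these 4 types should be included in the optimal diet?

3

E/h in descending order: midges 6.39, fruit flies 1.34, mosquitoes 0.768, small moths 0.573 J/s. The optimal diet is the largest prefix of this list for which every included type satisfies E_i/h_i > R on the types above it.
Rate on top 1: 0.2049. fruit flies: 1.34 > 0.2049 → include.
Rate on top 2: 0.6067. mosquitoes: 0.768 > 0.6067 → include.
Rate on top 3: 0.6668. small moths: 0.573 < 0.6668 → exclude; stop.
Optimal diet: midges, fruit flies, mosquitoes — 3 of 4 types.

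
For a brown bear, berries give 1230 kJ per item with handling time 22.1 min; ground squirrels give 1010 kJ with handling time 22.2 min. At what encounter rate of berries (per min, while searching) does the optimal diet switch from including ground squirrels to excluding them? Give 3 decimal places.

At the threshold, the rate on berries alone equals the profitability of ground squirrels: λ·1230/(1 + λ·22.1) = 1010/22.2 = 45.5.
Rearranging, λ(1230 − 45.5×22.1) = 45.5, so λ = 45.5/224.5 = 0.2026 per min.

0.203 per min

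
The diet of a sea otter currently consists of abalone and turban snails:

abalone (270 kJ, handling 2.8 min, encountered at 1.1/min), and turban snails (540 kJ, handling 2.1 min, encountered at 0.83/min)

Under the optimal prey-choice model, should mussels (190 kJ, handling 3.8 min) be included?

No

Intake rate on the current diet: R = (1.1×270 + 0.83×540) / (1 + 1.1×2.8 + 0.83×2.1) = 745.2/5.823 = 128 kJ/min.
Profitability of mussels: 190/3.8 = 50 kJ/min.
50 < 128, so adding mussels would lower the average — exclude it.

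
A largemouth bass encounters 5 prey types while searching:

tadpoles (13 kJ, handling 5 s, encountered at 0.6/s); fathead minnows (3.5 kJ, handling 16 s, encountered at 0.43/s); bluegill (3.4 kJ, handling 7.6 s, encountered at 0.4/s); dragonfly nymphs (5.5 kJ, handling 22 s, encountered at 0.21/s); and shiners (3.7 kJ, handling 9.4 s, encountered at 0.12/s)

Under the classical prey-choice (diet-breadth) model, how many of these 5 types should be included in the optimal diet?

1

E/h in descending order: tadpoles 2.6, bluegill 0.447, shiners 0.394, dragonfly nymphs 0.25, fathead minnows 0.219 kJ/s. The optimal diet is the largest prefix of this list for which every included type satisfies E_i/h_i > R on the types above it.
Rate on top 1: 1.95. bluegill: 0.447 < 1.95 → exclude; stop.
Optimal diet: tadpoles — 1 of 5 types.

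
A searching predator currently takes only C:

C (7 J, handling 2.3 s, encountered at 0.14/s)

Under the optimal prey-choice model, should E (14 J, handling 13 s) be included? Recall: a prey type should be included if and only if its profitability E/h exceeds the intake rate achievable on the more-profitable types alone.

Yes

Intake rate on the current diet: R = (0.14×7) / (1 + 0.14×2.3) = 0.98/1.322 = 0.7413 J/s.
E: E/h = 14/13 = 1.077 J/s.
1.077 > 0.7413, so adding E raises the average — include it.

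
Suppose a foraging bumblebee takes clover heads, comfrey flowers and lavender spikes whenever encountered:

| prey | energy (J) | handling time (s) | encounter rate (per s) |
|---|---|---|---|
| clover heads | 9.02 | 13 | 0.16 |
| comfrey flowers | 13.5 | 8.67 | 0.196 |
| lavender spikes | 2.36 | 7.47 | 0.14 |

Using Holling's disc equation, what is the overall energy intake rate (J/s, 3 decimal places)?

R = Σλ_iE_i / (1 + Σλ_ih_i)
Numerator: 0.16×9.02 + 0.196×13.5 + 0.14×2.36 = 4.42
Denominator: 1 + 0.16×13 + 0.196×8.67 + 0.14×7.47 = 5.825
R = 4.42/5.825 = 0.7587 J/s

0.759 J/s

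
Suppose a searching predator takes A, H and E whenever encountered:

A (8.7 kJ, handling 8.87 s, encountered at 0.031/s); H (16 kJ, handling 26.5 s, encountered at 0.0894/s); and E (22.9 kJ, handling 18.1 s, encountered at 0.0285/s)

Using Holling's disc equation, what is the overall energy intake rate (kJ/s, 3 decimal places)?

0.566 kJ/s

Energy encountered per unit search time: 0.031×8.7 + 0.0894×16 + 0.0285×22.9 = 2.353 kJ/s.
Handling time per unit search time: 0.031×8.87 + 0.0894×26.5 + 0.0285×18.1 = 3.16.
Rate = 2.353/(1 + 3.16) = 0.5656 kJ/s.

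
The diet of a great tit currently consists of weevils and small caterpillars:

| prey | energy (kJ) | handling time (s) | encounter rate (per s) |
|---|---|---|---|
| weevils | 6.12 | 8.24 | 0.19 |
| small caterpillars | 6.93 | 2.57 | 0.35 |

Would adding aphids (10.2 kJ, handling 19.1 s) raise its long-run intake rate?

Current rate: (0.19×6.12 + 0.35×6.93)/(1 + 0.19×8.24 + 0.35×2.57) = 1.036 kJ/s.
aphids: E/h = 10.2/19.1 = 0.534 kJ/s.
0.534 < 1.036, so adding aphids would lower the average — exclude it.

No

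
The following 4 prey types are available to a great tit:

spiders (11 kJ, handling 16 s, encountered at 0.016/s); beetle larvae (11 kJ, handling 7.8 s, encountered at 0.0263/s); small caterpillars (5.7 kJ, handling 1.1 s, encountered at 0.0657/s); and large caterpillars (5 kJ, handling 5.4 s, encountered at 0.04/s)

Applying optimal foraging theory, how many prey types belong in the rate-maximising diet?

Profitabilities (E/h, kJ/s): small caterpillars 5.18, beetle larvae 1.41, large caterpillars 0.926, spiders 0.688. Add prey in this order while the next type's profitability exceeds the intake rate on those already taken.
Rate on top 1: 0.3492. beetle larvae: 1.41 > 0.3492 → include.
Rate on top 2: 0.5196. large caterpillars: 0.926 > 0.5196 → include.
Rate on top 3: 0.5784. spiders: 0.688 > 0.5784 → include.
Optimal diet: small caterpillars, beetle larvae, large caterpillars, spiders — 4 of 4 types.

4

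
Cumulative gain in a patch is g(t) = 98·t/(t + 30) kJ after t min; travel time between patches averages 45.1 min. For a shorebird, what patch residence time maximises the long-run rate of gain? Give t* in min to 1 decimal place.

Optimal t* satisfies g'(t*) = g(t*)/(T + t*).
g'(t) = 98·30/(t + 30)². Setting 98·30/(t+30)² = 98t/[(t+30)(45.1+t)] gives 30(45.1+t) = t(t+30), so t² = 30×45.1 = 1353.
t* = √1353 = 36.78 min.

36.8 min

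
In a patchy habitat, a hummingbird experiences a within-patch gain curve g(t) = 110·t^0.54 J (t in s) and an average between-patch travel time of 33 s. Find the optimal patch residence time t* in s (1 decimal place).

By the marginal value theorem, leave when the instantaneous gain rate g'(t) equals the habitat-wide average g(t)/(T + t).
g'(t) = 0.54·110·t^-0.46. Setting 0.54·110·t^-0.46 = 110·t^0.54/(33+t) gives 0.54(33+t) = t, so 0.46·t = 0.54×33.
t* = 0.54×33/0.46 = 38.74 s.

38.7 s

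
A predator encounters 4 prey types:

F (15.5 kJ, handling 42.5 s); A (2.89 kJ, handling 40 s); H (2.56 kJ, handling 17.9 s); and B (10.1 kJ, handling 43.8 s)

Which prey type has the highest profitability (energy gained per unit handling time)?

F

Profitability E/h (kJ/s): F = 15.5/42.5 = 0.365, A = 2.89/40 = 0.0723, H = 2.56/17.9 = 0.143, B = 10.1/43.8 = 0.231.
Ranked: F > B > H > A.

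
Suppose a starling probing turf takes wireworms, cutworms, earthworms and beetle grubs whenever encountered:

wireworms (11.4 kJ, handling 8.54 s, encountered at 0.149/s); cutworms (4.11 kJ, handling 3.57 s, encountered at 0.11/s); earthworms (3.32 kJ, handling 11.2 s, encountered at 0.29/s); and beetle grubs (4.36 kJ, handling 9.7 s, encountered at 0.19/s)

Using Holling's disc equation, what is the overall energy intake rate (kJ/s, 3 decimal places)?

Energy encountered per unit search time: 0.149×11.4 + 0.11×4.11 + 0.29×3.32 + 0.19×4.36 = 3.942 kJ/s.
Handling time per unit search time: 0.149×8.54 + 0.11×3.57 + 0.29×11.2 + 0.19×9.7 = 6.756.
Rate = 3.942/(1 + 6.756) = 0.5082 kJ/s.

0.508 kJ/s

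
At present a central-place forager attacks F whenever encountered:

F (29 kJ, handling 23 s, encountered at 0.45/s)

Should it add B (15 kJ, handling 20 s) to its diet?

No

Current rate: (0.45×29)/(1 + 0.45×23) = 1.15 kJ/s.
B: E/h = 15/20 = 0.75 kJ/s.
0.75 < 1.15, so adding B would lower the average — exclude it.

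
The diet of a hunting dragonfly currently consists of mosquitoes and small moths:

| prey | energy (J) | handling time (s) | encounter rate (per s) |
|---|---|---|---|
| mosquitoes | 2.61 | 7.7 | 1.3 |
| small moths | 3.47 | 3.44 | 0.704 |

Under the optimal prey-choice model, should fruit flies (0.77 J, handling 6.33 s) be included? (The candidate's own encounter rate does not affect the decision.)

On mosquitoes and small moths alone, R = ΣλE/(1+Σλh) = 5.836/13.43 = 0.4345 J/s.
fruit flies: E/h = 0.77/6.33 = 0.1216 J/s.
Since 0.1216 < R, time spent handling fruit flies is better spent searching.

No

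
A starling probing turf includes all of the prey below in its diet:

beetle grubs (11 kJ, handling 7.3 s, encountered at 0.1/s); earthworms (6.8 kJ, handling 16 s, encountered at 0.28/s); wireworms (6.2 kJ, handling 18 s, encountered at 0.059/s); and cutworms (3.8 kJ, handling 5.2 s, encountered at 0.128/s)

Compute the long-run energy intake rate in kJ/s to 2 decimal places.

0.49 kJ/s

R = Σλ_iE_i / (1 + Σλ_ih_i)
Numerator: 0.1×11 + 0.28×6.8 + 0.059×6.2 + 0.128×3.8 = 3.856
Denominator: 1 + 0.1×7.3 + 0.28×16 + 0.059×18 + 0.128×5.2 = 7.938
R = 3.856/7.938 = 0.4858 kJ/s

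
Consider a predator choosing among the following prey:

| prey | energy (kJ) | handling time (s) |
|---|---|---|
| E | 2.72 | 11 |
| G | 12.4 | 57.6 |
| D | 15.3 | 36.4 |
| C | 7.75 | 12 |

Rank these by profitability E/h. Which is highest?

Profitability E/h (kJ/s): E = 2.72/11 = 0.247, G = 12.4/57.6 = 0.215, D = 15.3/36.4 = 0.42, C = 7.75/12 = 0.646.
Ranked: C > D > E > G.

C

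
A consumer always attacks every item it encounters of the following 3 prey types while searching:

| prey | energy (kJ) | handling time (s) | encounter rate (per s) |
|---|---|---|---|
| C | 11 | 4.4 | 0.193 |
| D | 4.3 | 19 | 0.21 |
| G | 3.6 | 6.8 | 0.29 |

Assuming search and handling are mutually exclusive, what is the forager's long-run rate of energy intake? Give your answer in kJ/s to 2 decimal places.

0.52 kJ/s

R = Σλ_iE_i / (1 + Σλ_ih_i)
Numerator: 0.193×11 + 0.21×4.3 + 0.29×3.6 = 4.07
Denominator: 1 + 0.193×4.4 + 0.21×19 + 0.29×6.8 = 7.811
R = 4.07/7.811 = 0.521 kJ/s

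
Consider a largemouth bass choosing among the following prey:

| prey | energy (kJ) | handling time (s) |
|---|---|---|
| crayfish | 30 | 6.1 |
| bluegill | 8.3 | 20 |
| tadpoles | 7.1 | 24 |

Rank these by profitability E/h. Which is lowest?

In descending order of E/h:
crayfish: 30/6.1 = 4.92 kJ/s
bluegill: 8.3/20 = 0.415 kJ/s
tadpoles: 7.1/24 = 0.296 kJ/s

tadpoles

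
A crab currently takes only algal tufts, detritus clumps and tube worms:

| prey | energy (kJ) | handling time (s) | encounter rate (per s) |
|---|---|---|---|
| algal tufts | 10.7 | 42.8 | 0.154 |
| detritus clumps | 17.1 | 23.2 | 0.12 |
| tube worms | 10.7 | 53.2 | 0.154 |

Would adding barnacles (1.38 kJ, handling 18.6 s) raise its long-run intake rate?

On algal tufts, detritus clumps and tube worms alone, R = ΣλE/(1+Σλh) = 5.348/18.57 = 0.288 kJ/s.
barnacles: E/h = 1.38/18.6 = 0.07419 kJ/s.
0.07419 < 0.288, so adding barnacles would lower the average — exclude it.

No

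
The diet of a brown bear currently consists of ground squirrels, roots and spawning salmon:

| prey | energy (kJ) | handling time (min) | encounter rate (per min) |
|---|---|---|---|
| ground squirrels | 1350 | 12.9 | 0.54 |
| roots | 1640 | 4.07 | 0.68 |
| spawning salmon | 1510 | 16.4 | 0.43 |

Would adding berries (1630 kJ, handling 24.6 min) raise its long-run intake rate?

Intake rate on the current diet: R = (0.54×1350 + 0.68×1640 + 0.43×1510) / (1 + 0.54×12.9 + 0.68×4.07 + 0.43×16.4) = 2494/17.79 = 140.2 kJ/min.
Profitability of berries: 1630/24.6 = 66.26 kJ/min.
66.26 < 140.2, so adding berries would lower the average — exclude it.

No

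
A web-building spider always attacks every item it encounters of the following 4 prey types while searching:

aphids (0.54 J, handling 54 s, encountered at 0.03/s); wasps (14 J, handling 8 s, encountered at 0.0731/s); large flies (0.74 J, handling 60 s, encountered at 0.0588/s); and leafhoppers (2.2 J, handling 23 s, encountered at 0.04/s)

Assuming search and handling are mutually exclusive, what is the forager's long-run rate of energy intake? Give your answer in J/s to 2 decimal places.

0.15 J/s

R = (0.03×0.54 + 0.0731×14 + 0.0588×0.74 + 0.04×2.2) / (1 + 0.03×54 + 0.0731×8 + 0.0588×60 + 0.04×23) = 1.171/7.653 = 0.153 J/s.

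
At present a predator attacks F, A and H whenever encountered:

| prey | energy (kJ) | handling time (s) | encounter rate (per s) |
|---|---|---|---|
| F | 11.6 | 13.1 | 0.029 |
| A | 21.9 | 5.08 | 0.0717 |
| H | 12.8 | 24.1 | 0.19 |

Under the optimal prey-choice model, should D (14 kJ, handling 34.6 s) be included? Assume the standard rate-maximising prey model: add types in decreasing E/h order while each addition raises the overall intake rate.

No

On F, A and H alone, R = ΣλE/(1+Σλh) = 4.339/6.323 = 0.6862 kJ/s.
Profitability of D: 14/34.6 = 0.4046 kJ/s.
0.4046 < 0.6862, so adding D would lower the average — exclude it.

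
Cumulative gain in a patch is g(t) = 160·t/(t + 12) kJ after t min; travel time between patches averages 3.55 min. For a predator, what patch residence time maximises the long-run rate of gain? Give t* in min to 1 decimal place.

Optimal t* satisfies g'(t*) = g(t*)/(T + t*).
g'(t) = 160·12/(t + 12)². Setting 160·12/(t+12)² = 160t/[(t+12)(3.55+t)] gives 12(3.55+t) = t(t+12), so t² = 12×3.55 = 42.6.
t* = √42.6 = 6.527 min.

6.5 min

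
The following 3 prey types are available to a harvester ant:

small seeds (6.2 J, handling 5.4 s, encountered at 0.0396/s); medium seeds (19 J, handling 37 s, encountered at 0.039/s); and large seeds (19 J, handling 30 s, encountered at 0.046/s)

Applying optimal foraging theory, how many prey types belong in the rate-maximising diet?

Profitabilities (E/h, J/s): small seeds 1.15, large seeds 0.633, medium seeds 0.514. Add prey in this order while the next type's profitability exceeds the intake rate on those already taken.
Rate on top 1: 0.2023. large seeds: 0.633 > 0.2023 → include.
Rate on top 2: 0.4316. medium seeds: 0.514 > 0.4316 → include.
Optimal diet: small seeds, large seeds, medium seeds — 3 of 3 types.

3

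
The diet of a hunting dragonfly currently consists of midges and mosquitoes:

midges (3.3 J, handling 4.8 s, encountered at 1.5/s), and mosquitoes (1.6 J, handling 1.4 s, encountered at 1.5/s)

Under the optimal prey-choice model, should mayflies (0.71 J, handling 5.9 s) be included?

No

On midges and mosquitoes alone, R = ΣλE/(1+Σλh) = 7.35/10.3 = 0.7136 J/s.
mayflies: E/h = 0.71/5.9 = 0.1203 J/s.
0.1203 < 0.7136, so adding mayflies would lower the average — exclude it.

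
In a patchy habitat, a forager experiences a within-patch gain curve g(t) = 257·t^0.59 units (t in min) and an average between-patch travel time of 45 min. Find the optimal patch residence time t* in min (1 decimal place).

64.8 min

Maximise g(t)/(T+t): set derivative to zero → g'(t)(T+t) = g(t).
g'(t) = 0.59·257·t^-0.41. Setting 0.59·257·t^-0.41 = 257·t^0.59/(45+t) gives 0.59(45+t) = t, so 0.41·t = 0.59×45.
t* = 0.59×45/0.41 = 64.76 min.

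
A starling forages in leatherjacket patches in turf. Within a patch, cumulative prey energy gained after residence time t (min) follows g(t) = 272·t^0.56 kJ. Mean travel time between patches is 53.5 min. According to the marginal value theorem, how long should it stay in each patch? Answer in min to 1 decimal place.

68.1 min

Optimal t* satisfies g'(t*) = g(t*)/(T + t*).
g'(t) = 0.56·272·t^-0.44. Setting 0.56·272·t^-0.44 = 272·t^0.56/(53.5+t) gives 0.56(53.5+t) = t, so 0.44·t = 0.56×53.5.
t* = 0.56×53.5/0.44 = 68.09 min.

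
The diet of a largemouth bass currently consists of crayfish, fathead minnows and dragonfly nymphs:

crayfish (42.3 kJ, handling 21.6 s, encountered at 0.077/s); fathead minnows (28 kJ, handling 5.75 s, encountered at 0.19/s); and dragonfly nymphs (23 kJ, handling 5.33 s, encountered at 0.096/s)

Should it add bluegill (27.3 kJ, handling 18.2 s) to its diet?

On crayfish, fathead minnows and dragonfly nymphs alone, R = ΣλE/(1+Σλh) = 10.79/4.267 = 2.527 kJ/s.
bluegill: E/h = 27.3/18.2 = 1.5 kJ/s.
Since 1.5 < R, time spent handling bluegill is better spent searching.

No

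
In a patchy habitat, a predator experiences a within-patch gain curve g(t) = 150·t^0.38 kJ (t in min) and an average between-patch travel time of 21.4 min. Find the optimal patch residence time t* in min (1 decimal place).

Maximise g(t)/(T+t): set derivative to zero → g'(t)(T+t) = g(t).
g'(t) = 0.38·150·t^-0.62. Setting 0.38·150·t^-0.62 = 150·t^0.38/(21.4+t) gives 0.38(21.4+t) = t, so 0.62·t = 0.38×21.4.
t* = 0.38×21.4/0.62 = 13.12 min.

13.1 min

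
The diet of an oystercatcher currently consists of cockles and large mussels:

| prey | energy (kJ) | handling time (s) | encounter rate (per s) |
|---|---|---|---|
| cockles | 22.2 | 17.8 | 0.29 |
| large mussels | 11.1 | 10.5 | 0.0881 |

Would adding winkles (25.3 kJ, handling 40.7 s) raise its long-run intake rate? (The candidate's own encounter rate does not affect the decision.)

On cockles and large mussels alone, R = ΣλE/(1+Σλh) = 7.416/7.087 = 1.046 kJ/s.
winkles: E/h = 25.3/40.7 = 0.6216 kJ/s.
Since 0.6216 < R, time spent handling winkles is better spent searching.

No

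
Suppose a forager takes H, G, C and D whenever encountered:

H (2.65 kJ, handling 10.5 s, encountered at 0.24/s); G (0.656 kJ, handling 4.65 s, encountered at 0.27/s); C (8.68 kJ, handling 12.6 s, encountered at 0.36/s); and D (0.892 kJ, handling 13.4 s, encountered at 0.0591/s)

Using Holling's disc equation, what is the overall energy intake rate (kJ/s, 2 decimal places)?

0.39 kJ/s

Energy encountered per unit search time: 0.24×2.65 + 0.27×0.656 + 0.36×8.68 + 0.0591×0.892 = 3.991 kJ/s.
Handling time per unit search time: 0.24×10.5 + 0.27×4.65 + 0.36×12.6 + 0.0591×13.4 = 9.103.
Rate = 3.991/(1 + 9.103) = 0.395 kJ/s.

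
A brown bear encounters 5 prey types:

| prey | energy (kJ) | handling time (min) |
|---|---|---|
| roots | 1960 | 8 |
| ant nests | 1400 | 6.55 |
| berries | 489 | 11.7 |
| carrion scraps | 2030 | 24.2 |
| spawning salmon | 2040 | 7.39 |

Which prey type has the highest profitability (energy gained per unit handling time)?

In descending order of E/h:
spawning salmon: 2040/7.39 = 276 kJ/min
roots: 1960/8 = 245 kJ/min
ant nests: 1400/6.55 = 214 kJ/min
carrion scraps: 2030/24.2 = 83.9 kJ/min
berries: 489/11.7 = 41.8 kJ/min

spawning salmon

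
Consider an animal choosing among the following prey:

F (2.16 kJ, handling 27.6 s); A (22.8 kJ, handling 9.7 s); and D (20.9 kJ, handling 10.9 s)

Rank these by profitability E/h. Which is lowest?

F

In descending order of E/h:
A: 22.8/9.7 = 2.35 kJ/s
D: 20.9/10.9 = 1.92 kJ/s
F: 2.16/27.6 = 0.0783 kJ/s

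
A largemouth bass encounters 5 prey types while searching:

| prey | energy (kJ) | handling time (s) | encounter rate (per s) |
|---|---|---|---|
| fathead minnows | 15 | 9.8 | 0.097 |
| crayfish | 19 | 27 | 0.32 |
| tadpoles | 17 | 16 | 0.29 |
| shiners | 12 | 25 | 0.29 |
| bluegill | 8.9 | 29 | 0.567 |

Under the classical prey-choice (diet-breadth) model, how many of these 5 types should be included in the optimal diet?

E/h in descending order: fathead minnows 1.53, tadpoles 1.06, crayfish 0.704, shiners 0.48, bluegill 0.307 kJ/s. The optimal diet is the largest prefix of this list for which every included type satisfies E_i/h_i > R on the types above it.
Rate on top 1: 0.7459. tadpoles: 1.06 > 0.7459 → include.
Rate on top 2: 0.9688. crayfish: 0.704 < 0.9688 → exclude; stop.
Optimal diet: fathead minnows, tadpoles — 2 of 5 types.

2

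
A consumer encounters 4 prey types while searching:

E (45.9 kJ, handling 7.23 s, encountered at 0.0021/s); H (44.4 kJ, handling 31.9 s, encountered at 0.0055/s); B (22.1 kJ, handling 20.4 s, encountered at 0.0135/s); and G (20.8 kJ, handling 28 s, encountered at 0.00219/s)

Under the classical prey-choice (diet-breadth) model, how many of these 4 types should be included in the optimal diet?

4

Rank by E/h (kJ/s): E 6.35, H 1.39, B 1.08, G 0.743. Include each in turn until the next type's E/h falls below the running intake rate.
Rate on top 1: 0.09495. H: 1.39 > 0.09495 → include.
Rate on top 2: 0.2861. B: 1.08 > 0.2861 → include.
Rate on top 3: 0.4358. G: 0.743 > 0.4358 → include.
Optimal diet: E, H, B, G — 4 of 4 types.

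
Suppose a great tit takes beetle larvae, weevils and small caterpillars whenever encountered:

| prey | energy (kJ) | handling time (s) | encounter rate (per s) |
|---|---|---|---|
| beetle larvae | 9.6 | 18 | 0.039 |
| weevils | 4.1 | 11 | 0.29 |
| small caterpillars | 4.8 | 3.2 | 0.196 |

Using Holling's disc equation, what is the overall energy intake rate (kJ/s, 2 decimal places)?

0.45 kJ/s

R = Σλ_iE_i / (1 + Σλ_ih_i)
Numerator: 0.039×9.6 + 0.29×4.1 + 0.196×4.8 = 2.504
Denominator: 1 + 0.039×18 + 0.29×11 + 0.196×3.2 = 5.519
R = 2.504/5.519 = 0.4537 kJ/s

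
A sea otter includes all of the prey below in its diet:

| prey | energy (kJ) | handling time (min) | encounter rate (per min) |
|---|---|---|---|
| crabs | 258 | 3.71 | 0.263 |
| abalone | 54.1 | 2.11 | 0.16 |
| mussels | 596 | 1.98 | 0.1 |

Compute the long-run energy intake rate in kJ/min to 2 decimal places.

54.20 kJ/min

Energy encountered per unit search time: 0.263×258 + 0.16×54.1 + 0.1×596 = 136.1 kJ/min.
Handling time per unit search time: 0.263×3.71 + 0.16×2.11 + 0.1×1.98 = 1.511.
Rate = 136.1/(1 + 1.511) = 54.2 kJ/min.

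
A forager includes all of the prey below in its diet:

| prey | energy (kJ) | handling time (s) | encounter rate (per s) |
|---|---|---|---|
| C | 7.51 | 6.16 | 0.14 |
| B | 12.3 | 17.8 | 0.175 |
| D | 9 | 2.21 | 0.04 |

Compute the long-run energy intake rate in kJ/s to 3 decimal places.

0.704 kJ/s

R = (0.14×7.51 + 0.175×12.3 + 0.04×9) / (1 + 0.14×6.16 + 0.175×17.8 + 0.04×2.21) = 3.564/5.066 = 0.7035 kJ/s.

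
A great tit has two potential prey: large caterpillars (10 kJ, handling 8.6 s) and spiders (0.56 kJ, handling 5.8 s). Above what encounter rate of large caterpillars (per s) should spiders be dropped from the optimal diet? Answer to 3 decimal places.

0.011 per s

The zero-one rule: include spiders iff E₂/h₂ > λE₁/(1+λh₁). Equality gives the switch point.
λE₁h₂ = E₂ + λE₂h₁ ⇒ λ = E₂/(E₁h₂ − E₂h₁) = 0.56/(58 − 4.816) = 0.01053 per s.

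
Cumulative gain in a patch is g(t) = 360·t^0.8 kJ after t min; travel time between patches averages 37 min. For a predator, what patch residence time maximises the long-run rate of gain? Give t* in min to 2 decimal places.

Optimal t* satisfies g'(t*) = g(t*)/(T + t*).
g'(t) = 0.8·360·t^-0.2. Setting 0.8·360·t^-0.2 = 360·t^0.8/(37+t) gives 0.8(37+t) = t, so 0.20·t = 0.8×37.
t* = 0.8×37/0.20 = 148 min.

148.00 min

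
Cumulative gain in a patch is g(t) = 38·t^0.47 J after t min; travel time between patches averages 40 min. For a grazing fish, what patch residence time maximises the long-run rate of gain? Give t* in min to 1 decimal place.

35.5 min

Optimal t* satisfies g'(t*) = g(t*)/(T + t*).
g'(t) = 0.47·38·t^-0.53. Setting 0.47·38·t^-0.53 = 38·t^0.47/(40+t) gives 0.47(40+t) = t, so 0.53·t = 0.47×40.
t* = 0.47×40/0.53 = 35.47 min.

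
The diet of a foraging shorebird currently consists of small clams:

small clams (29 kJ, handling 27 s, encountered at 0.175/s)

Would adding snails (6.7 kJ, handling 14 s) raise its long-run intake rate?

Current rate: (0.175×29)/(1 + 0.175×27) = 0.8865 kJ/s.
Profitability of snails: 6.7/14 = 0.4786 kJ/s.
0.4786 < 0.8865, so adding snails would lower the average — exclude it.

No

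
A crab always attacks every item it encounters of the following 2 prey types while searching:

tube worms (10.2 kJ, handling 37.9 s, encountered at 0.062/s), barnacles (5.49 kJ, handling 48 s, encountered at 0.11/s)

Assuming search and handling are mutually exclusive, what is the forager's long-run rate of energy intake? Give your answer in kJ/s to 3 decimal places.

0.143 kJ/s

R = Σλ_iE_i / (1 + Σλ_ih_i)
Numerator: 0.062×10.2 + 0.11×5.49 = 1.236
Denominator: 1 + 0.062×37.9 + 0.11×48 = 8.63
R = 1.236/8.63 = 0.1433 kJ/s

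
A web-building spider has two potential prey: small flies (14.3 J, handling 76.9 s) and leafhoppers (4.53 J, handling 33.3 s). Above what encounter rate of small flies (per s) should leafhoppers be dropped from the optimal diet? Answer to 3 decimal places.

0.035 per s

At the threshold, the rate on small flies alone equals the profitability of leafhoppers: λ·14.3/(1 + λ·76.9) = 4.53/33.3 = 0.136.
Rearranging, λ(14.3 − 0.136×76.9) = 0.136, so λ = 0.136/3.839 = 0.03544 per s.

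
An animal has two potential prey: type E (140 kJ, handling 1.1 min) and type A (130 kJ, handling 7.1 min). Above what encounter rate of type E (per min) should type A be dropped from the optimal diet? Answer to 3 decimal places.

The zero-one rule: include type A iff E₂/h₂ > λE₁/(1+λh₁). Equality gives the switch point.
λE₁h₂ = E₂ + λE₂h₁ ⇒ λ = E₂/(E₁h₂ − E₂h₁) = 130/(994 − 143) = 0.1528 per min.

0.153 per min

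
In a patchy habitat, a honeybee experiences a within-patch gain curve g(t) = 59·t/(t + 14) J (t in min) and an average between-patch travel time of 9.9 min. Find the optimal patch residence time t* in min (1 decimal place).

11.8 min

Optimal t* satisfies g'(t*) = g(t*)/(T + t*).
g'(t) = 59·14/(t + 14)². Setting 59·14/(t+14)² = 59t/[(t+14)(9.9+t)] gives 14(9.9+t) = t(t+14), so t² = 14×9.9 = 138.6.
t* = √138.6 = 11.77 min.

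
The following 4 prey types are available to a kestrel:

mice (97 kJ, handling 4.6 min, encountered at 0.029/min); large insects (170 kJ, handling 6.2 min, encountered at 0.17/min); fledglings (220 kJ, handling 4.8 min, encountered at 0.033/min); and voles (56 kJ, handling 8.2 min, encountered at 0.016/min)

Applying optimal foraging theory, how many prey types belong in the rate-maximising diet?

3

Profitabilities (E/h, kJ/min): fledglings 45.8, large insects 27.4, mice 21.1, voles 6.83. Add prey in this order while the next type's profitability exceeds the intake rate on those already taken.
Rate on top 1: 6.267. large insects: 27.4 > 6.267 → include.
Rate on top 2: 16.34. mice: 21.1 > 16.34 → include.
Rate on top 3: 16.61. voles: 6.83 < 16.61 → exclude; stop.
Optimal diet: fledglings, large insects, mice — 3 of 4 types.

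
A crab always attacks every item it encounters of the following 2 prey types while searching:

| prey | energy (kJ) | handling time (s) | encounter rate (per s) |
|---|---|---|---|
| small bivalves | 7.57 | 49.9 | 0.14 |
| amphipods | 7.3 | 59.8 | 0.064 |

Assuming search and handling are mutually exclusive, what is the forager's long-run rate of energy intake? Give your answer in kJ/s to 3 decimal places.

0.129 kJ/s

R = Σλ_iE_i / (1 + Σλ_ih_i)
Numerator: 0.14×7.57 + 0.064×7.3 = 1.527
Denominator: 1 + 0.14×49.9 + 0.064×59.8 = 11.81
R = 1.527/11.81 = 0.1293 kJ/s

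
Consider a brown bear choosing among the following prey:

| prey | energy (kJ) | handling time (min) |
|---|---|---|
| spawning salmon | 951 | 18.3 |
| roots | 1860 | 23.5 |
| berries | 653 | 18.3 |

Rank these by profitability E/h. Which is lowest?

berries

In descending order of E/h:
roots: 1860/23.5 = 79.1 kJ/min
spawning salmon: 951/18.3 = 52 kJ/min
berries: 653/18.3 = 35.7 kJ/min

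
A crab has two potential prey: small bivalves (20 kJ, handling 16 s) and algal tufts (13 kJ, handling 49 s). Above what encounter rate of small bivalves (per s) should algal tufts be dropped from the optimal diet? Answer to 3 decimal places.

0.017 per s

At the threshold, the rate on small bivalves alone equals the profitability of algal tufts: λ·20/(1 + λ·16) = 13/49 = 0.2653.
Rearranging, λ(20 − 0.2653×16) = 0.2653, so λ = 0.2653/15.76 = 0.01684 per s.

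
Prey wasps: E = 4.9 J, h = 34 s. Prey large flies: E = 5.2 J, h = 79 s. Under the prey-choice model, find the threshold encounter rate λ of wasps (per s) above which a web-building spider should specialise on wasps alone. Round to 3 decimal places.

Drop large flies once their profitability E₂/h₂ falls below the rate achievable on wasps alone: E₂/h₂ = λE₁/(1 + λh₁).
Solve for λ: λE₁h₂ = E₂(1 + λh₁) → λ(E₁h₂ − E₂h₁) = E₂ → λ = E₂/(E₁h₂ − E₂h₁).
λ = 5.2/(4.9×79 − 5.2×34) = 5.2/210.3 = 0.02473 per s.

0.025 per s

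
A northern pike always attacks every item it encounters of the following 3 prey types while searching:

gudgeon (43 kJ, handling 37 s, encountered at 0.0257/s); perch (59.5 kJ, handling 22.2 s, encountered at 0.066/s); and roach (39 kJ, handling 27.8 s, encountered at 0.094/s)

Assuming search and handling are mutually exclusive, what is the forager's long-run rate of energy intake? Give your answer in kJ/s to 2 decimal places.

R = Σλ_iE_i / (1 + Σλ_ih_i)
Numerator: 0.0257×43 + 0.066×59.5 + 0.094×39 = 8.698
Denominator: 1 + 0.0257×37 + 0.066×22.2 + 0.094×27.8 = 6.029
R = 8.698/6.029 = 1.443 kJ/s

1.44 kJ/s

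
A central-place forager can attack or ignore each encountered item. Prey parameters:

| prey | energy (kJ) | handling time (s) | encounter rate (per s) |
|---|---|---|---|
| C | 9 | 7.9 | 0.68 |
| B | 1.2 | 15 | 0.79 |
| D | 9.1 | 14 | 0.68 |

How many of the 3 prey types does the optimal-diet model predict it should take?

1

Rank by E/h (kJ/s): C 1.14, D 0.65, B 0.08. Include each in turn until the next type's E/h falls below the running intake rate.
Rate on top 1: 0.9605. D: 0.65 < 0.9605 → exclude; stop.
Optimal diet: C — 1 of 3 types.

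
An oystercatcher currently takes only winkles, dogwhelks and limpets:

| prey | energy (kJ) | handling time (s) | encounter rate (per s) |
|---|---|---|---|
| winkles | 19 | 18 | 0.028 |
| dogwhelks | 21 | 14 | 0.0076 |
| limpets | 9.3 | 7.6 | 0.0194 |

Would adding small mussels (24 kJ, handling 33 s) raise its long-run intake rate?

On winkles, dogwhelks and limpets alone, R = ΣλE/(1+Σλh) = 0.872/1.758 = 0.4961 kJ/s.
Profitability of small mussels: 24/33 = 0.7273 kJ/s.
Since 0.7273 > R, including small mussels increases the long-run rate.

Yes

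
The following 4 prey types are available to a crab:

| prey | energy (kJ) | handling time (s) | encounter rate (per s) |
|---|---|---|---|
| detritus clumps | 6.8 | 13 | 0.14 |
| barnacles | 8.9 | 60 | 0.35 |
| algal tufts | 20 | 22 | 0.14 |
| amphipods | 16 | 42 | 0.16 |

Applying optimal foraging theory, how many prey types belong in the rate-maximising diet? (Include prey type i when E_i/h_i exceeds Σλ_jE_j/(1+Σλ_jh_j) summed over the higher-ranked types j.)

E/h in descending order: algal tufts 0.909, detritus clumps 0.523, amphipods 0.381, barnacles 0.148 kJ/s. The optimal diet is the largest prefix of this list for which every included type satisfies E_i/h_i > R on the types above it.
Rate on top 1: 0.6863. detritus clumps: 0.523 < 0.6863 → exclude; stop.
Optimal diet: algal tufts — 1 of 4 types.

1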